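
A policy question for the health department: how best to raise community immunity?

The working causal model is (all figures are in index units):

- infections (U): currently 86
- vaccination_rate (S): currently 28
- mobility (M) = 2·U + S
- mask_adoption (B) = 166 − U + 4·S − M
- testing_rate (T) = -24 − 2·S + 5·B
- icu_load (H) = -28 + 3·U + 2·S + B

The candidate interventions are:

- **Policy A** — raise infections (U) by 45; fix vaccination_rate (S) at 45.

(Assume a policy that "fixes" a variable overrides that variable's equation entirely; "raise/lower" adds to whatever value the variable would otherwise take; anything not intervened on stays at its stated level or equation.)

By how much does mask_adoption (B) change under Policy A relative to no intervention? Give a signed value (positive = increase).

-84

Baseline:
  U = 86
  S = 28
  M = 0 + 2·86 + 28 = 200
  B = 166 − 86 + 4·28 − 200 = -8
Policy A (U + 45, S := 45):
  U = 86 + 45 = 131
  S = 45
  M = 0 + 2·131 + 45 = 307
  B = 166 − 131 + 4·45 − 307 = -92
Change in B: -92 − (-8) = -84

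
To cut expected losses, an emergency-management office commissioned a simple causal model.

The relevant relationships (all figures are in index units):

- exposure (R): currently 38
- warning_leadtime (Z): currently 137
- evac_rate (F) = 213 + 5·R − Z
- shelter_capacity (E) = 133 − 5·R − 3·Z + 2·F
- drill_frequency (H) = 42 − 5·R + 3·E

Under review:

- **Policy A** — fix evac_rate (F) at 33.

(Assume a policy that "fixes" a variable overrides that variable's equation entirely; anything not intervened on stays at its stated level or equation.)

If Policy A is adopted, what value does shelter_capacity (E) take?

Policy A (F := 33):
  R = 38
  Z = 137
  F = 33
  E = 133 − 5·38 − 3·137 + 2·33 = -402

-402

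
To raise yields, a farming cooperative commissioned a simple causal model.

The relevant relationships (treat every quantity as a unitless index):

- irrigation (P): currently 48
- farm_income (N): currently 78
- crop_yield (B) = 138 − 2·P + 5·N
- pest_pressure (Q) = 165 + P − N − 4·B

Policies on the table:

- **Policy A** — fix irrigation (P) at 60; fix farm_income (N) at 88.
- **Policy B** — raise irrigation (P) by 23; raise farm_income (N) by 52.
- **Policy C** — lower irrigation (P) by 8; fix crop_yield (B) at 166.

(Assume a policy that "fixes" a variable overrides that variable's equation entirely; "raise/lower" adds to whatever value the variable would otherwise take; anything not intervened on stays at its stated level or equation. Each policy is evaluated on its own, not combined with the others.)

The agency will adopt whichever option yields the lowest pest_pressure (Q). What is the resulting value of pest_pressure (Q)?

Policy A (P := 60, N := 88):
  P = 60
  N = 88
  B = 138 − 2·60 + 5·88 = 458
  Q = 165 + 60 − 88 − 4·458 = -1695
Policy B (P + 23, N + 52):
  P = 48 + 23 = 71
  N = 78 + 52 = 130
  B = 138 − 2·71 + 5·130 = 646
  Q = 165 + 71 − 130 − 4·646 = -2478
Policy C (P − 8, B := 166):
  P = 48 − 8 = 40
  N = 78
  B = 166
  Q = 165 + 40 − 78 − 4·166 = -537
Comparing — Policy A: Q=-1695, Policy B: Q=-2478, Policy C: Q=-537. Lowest is -2478 (Policy B).

-2478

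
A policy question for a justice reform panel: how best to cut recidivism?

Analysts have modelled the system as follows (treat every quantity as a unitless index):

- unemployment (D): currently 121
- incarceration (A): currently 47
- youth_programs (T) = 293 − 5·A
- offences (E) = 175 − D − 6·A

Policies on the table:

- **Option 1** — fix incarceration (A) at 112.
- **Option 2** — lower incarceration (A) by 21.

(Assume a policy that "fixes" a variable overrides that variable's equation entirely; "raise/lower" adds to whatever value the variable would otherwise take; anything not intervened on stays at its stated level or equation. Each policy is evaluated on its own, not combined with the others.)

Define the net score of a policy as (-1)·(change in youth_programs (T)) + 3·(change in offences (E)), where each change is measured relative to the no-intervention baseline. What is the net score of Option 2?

273

Baseline:
  D = 121
  A = 47
  T = 293 − 5·47 = 58
  E = 175 − 121 − 6·47 = -228
Option 2 (A − 21):
  D = 121
  A = 47 − 21 = 26
  T = 293 − 5·26 = 163
  E = 175 − 121 − 6·26 = -102
ΔT = 163 − 58 = 105; ΔE = -102 − (-228) = 126
Score = (-1)·105 + 3·126 = 273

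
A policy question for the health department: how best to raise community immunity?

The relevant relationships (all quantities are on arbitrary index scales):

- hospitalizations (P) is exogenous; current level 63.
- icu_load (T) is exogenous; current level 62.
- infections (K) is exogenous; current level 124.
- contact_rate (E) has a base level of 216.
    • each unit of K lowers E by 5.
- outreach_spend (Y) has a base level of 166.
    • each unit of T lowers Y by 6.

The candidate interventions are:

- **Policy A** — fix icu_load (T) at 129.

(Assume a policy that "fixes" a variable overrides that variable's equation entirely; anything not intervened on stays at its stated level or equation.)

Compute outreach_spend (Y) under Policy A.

Policy A (T := 129):
  T = 129
  Y = 166 − 6·129 = -608

-608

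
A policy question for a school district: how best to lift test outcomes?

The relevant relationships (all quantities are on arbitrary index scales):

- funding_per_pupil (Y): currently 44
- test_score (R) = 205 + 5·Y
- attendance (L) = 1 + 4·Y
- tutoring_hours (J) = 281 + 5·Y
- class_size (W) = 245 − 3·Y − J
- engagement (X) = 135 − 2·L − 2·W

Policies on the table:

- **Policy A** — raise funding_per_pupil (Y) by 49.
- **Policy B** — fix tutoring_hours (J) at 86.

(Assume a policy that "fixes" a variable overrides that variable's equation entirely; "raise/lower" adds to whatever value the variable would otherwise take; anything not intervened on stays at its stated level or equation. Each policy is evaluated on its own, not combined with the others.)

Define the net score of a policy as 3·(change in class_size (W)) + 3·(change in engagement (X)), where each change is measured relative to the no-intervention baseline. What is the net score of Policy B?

-1245

Baseline:
  Y = 44
  L = 1 + 4·44 = 177
  J = 281 + 5·44 = 501
  W = 245 − 3·44 − 501 = -388
  X = 135 − 2·177 − 2·(-388) = 557
Policy B (J := 86):
  Y = 44
  L = 1 + 4·44 = 177
  J = 86
  W = 245 − 3·44 − 86 = 27
  X = 135 − 2·177 − 2·27 = -273
ΔW = 27 − (-388) = 415; ΔX = -273 − 557 = -830
Score = 3·415 + 3·(-830) = -1245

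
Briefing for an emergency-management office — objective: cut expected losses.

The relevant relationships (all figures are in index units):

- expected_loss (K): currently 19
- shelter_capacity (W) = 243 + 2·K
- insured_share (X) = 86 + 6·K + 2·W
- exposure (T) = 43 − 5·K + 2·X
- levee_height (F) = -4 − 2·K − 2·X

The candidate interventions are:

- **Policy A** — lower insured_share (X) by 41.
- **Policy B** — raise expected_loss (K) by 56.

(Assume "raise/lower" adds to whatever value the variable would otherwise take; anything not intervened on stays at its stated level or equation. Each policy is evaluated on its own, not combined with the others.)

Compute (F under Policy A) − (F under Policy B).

Policy A (X − 41):
  K = 19
  W = 243 + 2·19 = 281
  X = 86 + 6·19 + 2·281 (−41 from intervention) = 721
  F = -4 − 2·19 − 2·721 = -1484
Policy B (K + 56):
  K = 19 + 56 = 75
  W = 243 + 2·75 = 393
  X = 86 + 6·75 + 2·393 = 1322
  F = -4 − 2·75 − 2·1322 = -2798
F: -1484 − (-2798) = 1314

1314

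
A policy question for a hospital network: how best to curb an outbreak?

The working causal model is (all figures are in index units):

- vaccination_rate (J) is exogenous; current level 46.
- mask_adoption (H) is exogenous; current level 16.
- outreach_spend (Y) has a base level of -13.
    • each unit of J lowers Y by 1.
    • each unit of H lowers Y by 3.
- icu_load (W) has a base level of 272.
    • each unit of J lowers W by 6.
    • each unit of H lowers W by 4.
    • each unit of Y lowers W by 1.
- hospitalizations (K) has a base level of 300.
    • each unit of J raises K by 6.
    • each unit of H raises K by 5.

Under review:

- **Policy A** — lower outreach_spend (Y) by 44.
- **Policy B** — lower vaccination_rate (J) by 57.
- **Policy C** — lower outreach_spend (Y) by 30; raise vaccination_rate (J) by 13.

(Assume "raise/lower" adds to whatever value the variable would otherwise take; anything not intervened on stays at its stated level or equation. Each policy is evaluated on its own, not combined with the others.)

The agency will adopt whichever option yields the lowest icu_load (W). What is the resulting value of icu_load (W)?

Policy A (Y − 44):
  J = 46
  H = 16
  Y = -13 − 46 − 3·16 (−44 from intervention) = -151
  W = 272 − 6·46 − 4·16 − (-151) = 83
Policy B (J − 57):
  J = 46 − 57 = -11
  H = 16
  Y = -13 − (-11) − 3·16 = -50
  W = 272 − 6·(-11) − 4·16 − (-50) = 324
Policy C (Y − 30, J + 13):
  J = 46 + 13 = 59
  H = 16
  Y = -13 − 59 − 3·16 (−30 from intervention) = -150
  W = 272 − 6·59 − 4·16 − (-150) = 4
Comparing — Policy A: W=83, Policy B: W=324, Policy C: W=4. Lowest is 4 (Policy C).

4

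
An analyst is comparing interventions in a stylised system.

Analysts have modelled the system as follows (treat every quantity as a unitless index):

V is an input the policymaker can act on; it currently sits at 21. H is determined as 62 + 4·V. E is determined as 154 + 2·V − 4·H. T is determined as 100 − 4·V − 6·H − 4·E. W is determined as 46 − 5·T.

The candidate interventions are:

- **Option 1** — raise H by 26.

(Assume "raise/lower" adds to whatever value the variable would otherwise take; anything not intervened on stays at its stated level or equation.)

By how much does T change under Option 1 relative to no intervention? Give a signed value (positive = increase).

Baseline:
  V = 21
  H = 62 + 4·21 = 146
  E = 154 + 2·21 − 4·146 = -388
  T = 100 − 4·21 − 6·146 − 4·(-388) = 692
Option 1 (H + 26):
  V = 21
  H = 62 + 4·21 (+26 from intervention) = 172
  E = 154 + 2·21 − 4·172 = -492
  T = 100 − 4·21 − 6·172 − 4·(-492) = 952
Change in T: 952 − 692 = 260

260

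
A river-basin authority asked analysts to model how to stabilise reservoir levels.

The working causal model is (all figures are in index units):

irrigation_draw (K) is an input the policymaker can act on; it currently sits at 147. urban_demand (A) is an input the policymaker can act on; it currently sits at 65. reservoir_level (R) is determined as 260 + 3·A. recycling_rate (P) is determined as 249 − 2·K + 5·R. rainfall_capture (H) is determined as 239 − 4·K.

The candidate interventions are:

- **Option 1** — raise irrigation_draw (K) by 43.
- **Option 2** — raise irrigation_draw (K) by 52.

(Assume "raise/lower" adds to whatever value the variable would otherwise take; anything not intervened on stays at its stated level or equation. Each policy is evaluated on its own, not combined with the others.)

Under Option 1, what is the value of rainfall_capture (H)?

Option 1 (K + 43):
  K = 147 + 43 = 190
  H = 239 − 4·190 = -521

-521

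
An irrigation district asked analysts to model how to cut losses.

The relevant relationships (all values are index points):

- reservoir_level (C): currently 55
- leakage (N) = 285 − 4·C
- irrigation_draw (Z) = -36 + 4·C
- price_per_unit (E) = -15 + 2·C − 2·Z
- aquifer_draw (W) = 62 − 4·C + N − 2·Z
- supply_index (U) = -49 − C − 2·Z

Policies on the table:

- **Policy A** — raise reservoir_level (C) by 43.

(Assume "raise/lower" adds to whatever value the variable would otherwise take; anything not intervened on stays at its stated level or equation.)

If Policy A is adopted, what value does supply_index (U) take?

-859

Policy A (C + 43):
  C = 55 + 43 = 98
  Z = -36 + 4·98 = 356
  U = -49 − 98 − 2·356 = -859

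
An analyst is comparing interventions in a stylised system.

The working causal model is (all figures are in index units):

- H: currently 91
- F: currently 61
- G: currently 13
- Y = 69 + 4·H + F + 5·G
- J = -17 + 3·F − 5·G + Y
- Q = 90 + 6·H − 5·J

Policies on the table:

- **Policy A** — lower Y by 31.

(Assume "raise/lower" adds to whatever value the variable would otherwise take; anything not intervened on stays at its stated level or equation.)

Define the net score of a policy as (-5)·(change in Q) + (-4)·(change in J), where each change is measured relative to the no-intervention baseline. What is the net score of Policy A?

Baseline:
  H = 91
  F = 61
  G = 13
  Y = 69 + 4·91 + 61 + 5·13 = 559
  J = -17 + 3·61 − 5·13 + 559 = 660
  Q = 90 + 6·91 − 5·660 = -2664
Policy A (Y − 31):
  H = 91
  F = 61
  G = 13
  Y = 69 + 4·91 + 61 + 5·13 (−31 from intervention) = 528
  J = -17 + 3·61 − 5·13 + 528 = 629
  Q = 90 + 6·91 − 5·629 = -2509
ΔQ = -2509 − (-2664) = 155; ΔJ = 629 − 660 = -31
Score = (-5)·155 + (-4)·(-31) = -651

-651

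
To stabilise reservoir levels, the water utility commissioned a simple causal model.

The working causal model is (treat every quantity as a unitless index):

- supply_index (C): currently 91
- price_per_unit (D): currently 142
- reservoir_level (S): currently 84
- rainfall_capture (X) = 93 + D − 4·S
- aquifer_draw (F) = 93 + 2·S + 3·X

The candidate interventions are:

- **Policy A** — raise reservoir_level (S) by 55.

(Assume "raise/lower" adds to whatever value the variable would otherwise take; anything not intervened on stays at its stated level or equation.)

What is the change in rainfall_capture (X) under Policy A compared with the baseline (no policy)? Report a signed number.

-220

Baseline:
  D = 142
  S = 84
  X = 93 + 142 − 4·84 = -101
Policy A (S + 55):
  D = 142
  S = 84 + 55 = 139
  X = 93 + 142 − 4·139 = -321
Change in X: -321 − (-101) = -220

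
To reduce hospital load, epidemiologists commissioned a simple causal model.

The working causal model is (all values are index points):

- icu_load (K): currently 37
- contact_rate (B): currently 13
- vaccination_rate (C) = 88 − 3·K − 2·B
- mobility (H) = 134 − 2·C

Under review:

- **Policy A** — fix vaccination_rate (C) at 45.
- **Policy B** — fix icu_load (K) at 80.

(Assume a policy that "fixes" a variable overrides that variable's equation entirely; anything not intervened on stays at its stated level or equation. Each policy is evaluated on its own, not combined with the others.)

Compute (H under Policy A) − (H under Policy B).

Policy A (C := 45):
  K = 37
  B = 13
  C = 45
  H = 134 − 2·45 = 44
Policy B (K := 80):
  K = 80
  B = 13
  C = 88 − 3·80 − 2·13 = -178
  H = 134 − 2·(-178) = 490
H: 44 − 490 = -446

-446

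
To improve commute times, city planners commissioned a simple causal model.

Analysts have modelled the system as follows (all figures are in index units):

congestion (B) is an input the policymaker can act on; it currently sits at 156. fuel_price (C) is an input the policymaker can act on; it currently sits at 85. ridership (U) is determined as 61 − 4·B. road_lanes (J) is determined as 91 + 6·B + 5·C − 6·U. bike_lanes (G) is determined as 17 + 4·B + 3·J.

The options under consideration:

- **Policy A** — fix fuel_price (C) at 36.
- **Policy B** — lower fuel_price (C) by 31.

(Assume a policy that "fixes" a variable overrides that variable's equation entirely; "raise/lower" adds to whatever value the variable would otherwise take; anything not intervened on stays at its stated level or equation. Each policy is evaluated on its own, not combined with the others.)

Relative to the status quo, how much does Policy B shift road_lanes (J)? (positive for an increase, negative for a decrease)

-155

Baseline:
  B = 156
  C = 85
  U = 61 − 4·156 = -563
  J = 91 + 6·156 + 5·85 − 6·(-563) = 4830
Policy B (C − 31):
  B = 156
  C = 85 − 31 = 54
  U = 61 − 4·156 = -563
  J = 91 + 6·156 + 5·54 − 6·(-563) = 4675
Change in J: 4675 − 4830 = -155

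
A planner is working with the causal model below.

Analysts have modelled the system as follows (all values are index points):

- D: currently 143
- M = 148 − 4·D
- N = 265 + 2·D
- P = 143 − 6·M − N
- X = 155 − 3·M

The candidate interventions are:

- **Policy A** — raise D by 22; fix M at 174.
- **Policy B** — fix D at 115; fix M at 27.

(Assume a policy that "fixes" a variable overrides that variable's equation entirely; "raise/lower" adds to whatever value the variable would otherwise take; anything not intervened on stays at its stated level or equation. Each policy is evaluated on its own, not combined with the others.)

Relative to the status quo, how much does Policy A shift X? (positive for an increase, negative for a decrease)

Baseline:
  D = 143
  M = 148 − 4·143 = -424
  X = 155 − 3·(-424) = 1427
Policy A (D + 22, M := 174):
  D = 143 + 22 = 165
  M = 174
  X = 155 − 3·174 = -367
Change in X: -367 − 1427 = -1794

-1794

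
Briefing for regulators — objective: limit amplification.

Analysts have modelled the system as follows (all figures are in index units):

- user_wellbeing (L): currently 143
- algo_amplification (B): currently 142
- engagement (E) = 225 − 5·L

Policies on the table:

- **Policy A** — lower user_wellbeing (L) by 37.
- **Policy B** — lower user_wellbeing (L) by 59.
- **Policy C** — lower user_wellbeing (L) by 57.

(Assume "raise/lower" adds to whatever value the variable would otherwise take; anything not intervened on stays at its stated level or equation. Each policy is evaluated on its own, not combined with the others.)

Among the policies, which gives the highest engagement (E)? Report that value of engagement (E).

Policy A (L − 37):
  L = 143 − 37 = 106
  E = 225 − 5·106 = -305
Policy B (L − 59):
  L = 143 − 59 = 84
  E = 225 − 5·84 = -195
Policy C (L − 57):
  L = 143 − 57 = 86
  E = 225 − 5·86 = -205
Comparing — Policy A: E=-305, Policy B: E=-195, Policy C: E=-205. Highest is -195 (Policy B).

-195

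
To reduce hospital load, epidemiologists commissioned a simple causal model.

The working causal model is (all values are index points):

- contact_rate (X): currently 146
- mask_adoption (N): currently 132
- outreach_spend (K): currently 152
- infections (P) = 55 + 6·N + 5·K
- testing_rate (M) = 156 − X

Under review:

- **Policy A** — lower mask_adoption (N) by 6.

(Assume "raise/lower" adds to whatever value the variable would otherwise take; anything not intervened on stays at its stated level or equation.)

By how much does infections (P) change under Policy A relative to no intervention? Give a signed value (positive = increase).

Baseline:
  N = 132
  K = 152
  P = 55 + 6·132 + 5·152 = 1607
Policy A (N − 6):
  N = 132 − 6 = 126
  K = 152
  P = 55 + 6·126 + 5·152 = 1571
Change in P: 1571 − 1607 = -36

-36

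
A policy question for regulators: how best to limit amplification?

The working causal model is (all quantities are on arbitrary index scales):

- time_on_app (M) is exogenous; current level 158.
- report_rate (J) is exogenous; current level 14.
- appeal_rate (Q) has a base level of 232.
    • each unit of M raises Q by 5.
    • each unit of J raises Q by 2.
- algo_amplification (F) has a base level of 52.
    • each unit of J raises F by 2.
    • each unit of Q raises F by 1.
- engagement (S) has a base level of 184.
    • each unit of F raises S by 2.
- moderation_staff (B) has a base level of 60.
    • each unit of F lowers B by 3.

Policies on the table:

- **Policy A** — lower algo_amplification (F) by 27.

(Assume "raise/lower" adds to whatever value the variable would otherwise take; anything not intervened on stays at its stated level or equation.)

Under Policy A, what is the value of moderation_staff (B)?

Policy A (F − 27):
  M = 158
  J = 14
  Q = 232 + 5·158 + 2·14 = 1050
  F = 52 + 2·14 + 1050 (−27 from intervention) = 1103
  B = 60 − 3·1103 = -3249

-3249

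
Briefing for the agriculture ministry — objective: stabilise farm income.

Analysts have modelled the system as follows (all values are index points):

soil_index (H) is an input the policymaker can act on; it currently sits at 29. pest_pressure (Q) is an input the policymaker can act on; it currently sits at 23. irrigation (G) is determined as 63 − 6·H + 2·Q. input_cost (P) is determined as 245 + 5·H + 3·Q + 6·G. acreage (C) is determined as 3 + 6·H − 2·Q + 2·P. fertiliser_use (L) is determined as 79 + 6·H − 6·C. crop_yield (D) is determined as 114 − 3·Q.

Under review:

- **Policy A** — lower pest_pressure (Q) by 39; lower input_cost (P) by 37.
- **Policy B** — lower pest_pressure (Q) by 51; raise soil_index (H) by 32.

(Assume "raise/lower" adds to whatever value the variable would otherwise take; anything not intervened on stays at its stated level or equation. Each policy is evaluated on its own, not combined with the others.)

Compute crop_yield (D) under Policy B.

198

Policy B (Q − 51, H + 32):
  Q = 23 − 51 = -28
  D = 114 − 3·(-28) = 198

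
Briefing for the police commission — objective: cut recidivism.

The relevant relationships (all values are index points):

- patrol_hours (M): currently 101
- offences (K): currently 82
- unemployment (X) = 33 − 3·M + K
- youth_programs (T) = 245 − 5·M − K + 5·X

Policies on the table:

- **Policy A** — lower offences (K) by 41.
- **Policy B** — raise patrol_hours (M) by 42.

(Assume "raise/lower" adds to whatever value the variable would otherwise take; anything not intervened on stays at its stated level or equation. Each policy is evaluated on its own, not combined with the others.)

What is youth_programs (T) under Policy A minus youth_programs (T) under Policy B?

676

Policy A (K − 41):
  M = 101
  K = 82 − 41 = 41
  X = 33 − 3·101 + 41 = -229
  T = 245 − 5·101 − 41 + 5·(-229) = -1446
Policy B (M + 42):
  M = 101 + 42 = 143
  K = 82
  X = 33 − 3·143 + 82 = -314
  T = 245 − 5·143 − 82 + 5·(-314) = -2122
T: -1446 − (-2122) = 676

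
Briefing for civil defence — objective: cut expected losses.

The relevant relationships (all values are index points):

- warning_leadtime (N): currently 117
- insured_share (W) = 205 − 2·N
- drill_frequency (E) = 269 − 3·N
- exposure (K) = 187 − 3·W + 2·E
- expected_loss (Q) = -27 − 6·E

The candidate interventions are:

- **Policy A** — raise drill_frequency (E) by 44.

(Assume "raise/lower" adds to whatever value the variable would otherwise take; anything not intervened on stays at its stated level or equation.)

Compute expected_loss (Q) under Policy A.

201

Policy A (E + 44):
  N = 117
  E = 269 − 3·117 (+44 from intervention) = -38
  Q = -27 − 6·(-38) = 201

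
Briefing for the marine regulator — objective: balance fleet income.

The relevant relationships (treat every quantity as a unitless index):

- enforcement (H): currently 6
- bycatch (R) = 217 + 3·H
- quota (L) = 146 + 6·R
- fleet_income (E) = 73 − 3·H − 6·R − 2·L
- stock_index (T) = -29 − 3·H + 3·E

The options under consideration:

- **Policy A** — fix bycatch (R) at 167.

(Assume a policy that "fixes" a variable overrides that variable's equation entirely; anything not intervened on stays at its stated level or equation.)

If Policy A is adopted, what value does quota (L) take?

1148

Policy A (R := 167):
  H = 6
  R = 167
  L = 146 + 6·167 = 1148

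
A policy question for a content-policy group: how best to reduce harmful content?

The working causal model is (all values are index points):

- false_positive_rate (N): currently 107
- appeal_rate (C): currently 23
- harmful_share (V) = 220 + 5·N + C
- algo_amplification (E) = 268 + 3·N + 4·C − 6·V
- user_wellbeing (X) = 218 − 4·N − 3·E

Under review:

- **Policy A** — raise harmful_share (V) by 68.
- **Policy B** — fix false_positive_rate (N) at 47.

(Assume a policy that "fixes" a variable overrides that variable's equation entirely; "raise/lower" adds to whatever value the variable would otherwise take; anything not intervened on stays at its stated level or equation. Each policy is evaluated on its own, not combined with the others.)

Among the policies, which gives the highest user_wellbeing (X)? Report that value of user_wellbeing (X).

Policy A (V + 68):
  N = 107
  C = 23
  V = 220 + 5·107 + 23 (+68 from intervention) = 846
  E = 268 + 3·107 + 4·23 − 6·846 = -4395
  X = 218 − 4·107 − 3·(-4395) = 12975
Policy B (N := 47):
  N = 47
  C = 23
  V = 220 + 5·47 + 23 = 478
  E = 268 + 3·47 + 4·23 − 6·478 = -2367
  X = 218 − 4·47 − 3·(-2367) = 7131
Comparing — Policy A: X=12975, Policy B: X=7131. Highest is 12975 (Policy A).

12975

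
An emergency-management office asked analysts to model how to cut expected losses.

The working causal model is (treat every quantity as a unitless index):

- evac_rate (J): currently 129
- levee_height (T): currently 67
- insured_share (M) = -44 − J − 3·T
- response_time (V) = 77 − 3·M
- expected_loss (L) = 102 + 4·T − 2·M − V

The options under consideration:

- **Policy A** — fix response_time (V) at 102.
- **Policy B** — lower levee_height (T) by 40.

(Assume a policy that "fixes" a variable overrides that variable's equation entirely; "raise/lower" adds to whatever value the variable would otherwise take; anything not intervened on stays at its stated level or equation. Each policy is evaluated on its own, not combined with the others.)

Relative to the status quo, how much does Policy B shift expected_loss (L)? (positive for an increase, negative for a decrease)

Baseline:
  J = 129
  T = 67
  M = -44 − 129 − 3·67 = -374
  V = 77 − 3·(-374) = 1199
  L = 102 + 4·67 − 2·(-374) − 1199 = -81
Policy B (T − 40):
  J = 129
  T = 67 − 40 = 27
  M = -44 − 129 − 3·27 = -254
  V = 77 − 3·(-254) = 839
  L = 102 + 4·27 − 2·(-254) − 839 = -121
Change in L: -121 − (-81) = -40

-40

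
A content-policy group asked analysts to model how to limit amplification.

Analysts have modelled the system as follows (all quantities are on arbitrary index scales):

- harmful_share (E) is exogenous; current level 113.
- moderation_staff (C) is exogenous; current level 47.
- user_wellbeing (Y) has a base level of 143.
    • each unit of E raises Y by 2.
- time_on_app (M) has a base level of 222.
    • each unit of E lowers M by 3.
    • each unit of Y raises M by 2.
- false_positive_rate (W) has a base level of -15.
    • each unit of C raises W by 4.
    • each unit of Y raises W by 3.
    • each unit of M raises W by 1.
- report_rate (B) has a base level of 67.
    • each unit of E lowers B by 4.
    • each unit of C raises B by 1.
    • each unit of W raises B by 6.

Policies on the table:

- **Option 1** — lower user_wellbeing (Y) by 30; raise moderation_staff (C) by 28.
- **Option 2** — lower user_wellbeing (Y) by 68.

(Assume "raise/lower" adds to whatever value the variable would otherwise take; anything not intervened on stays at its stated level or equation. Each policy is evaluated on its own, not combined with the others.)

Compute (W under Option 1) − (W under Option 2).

Option 1 (Y − 30, C + 28):
  E = 113
  C = 47 + 28 = 75
  Y = 143 + 2·113 (−30 from intervention) = 339
  M = 222 − 3·113 + 2·339 = 561
  W = -15 + 4·75 + 3·339 + 561 = 1863
Option 2 (Y − 68):
  E = 113
  C = 47
  Y = 143 + 2·113 (−68 from intervention) = 301
  M = 222 − 3·113 + 2·301 = 485
  W = -15 + 4·47 + 3·301 + 485 = 1561
W: 1863 − 1561 = 302

302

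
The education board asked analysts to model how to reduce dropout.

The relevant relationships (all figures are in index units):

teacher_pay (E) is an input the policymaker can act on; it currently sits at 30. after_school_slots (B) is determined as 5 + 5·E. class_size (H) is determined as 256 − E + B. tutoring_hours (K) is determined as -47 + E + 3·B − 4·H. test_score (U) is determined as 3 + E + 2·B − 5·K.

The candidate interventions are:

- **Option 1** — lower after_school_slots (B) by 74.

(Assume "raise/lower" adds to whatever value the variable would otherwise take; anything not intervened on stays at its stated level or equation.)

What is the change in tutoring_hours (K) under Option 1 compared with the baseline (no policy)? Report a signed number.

74

Baseline:
  E = 30
  B = 5 + 5·30 = 155
  H = 256 − 30 + 155 = 381
  K = -47 + 30 + 3·155 − 4·381 = -1076
Option 1 (B − 74):
  E = 30
  B = 5 + 5·30 (−74 from intervention) = 81
  H = 256 − 30 + 81 = 307
  K = -47 + 30 + 3·81 − 4·307 = -1002
Change in K: -1002 − (-1076) = 74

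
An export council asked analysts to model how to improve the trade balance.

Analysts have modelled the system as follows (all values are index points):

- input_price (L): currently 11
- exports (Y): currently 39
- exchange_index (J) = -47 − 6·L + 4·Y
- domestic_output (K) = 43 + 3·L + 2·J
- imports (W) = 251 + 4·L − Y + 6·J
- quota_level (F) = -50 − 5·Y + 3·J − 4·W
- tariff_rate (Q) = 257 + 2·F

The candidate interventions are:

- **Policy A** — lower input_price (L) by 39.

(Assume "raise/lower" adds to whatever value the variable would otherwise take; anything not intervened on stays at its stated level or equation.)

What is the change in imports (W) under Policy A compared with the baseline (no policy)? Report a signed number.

Baseline:
  L = 11
  Y = 39
  J = -47 − 6·11 + 4·39 = 43
  W = 251 + 4·11 − 39 + 6·43 = 514
Policy A (L − 39):
  L = 11 − 39 = -28
  Y = 39
  J = -47 − 6·(-28) + 4·39 = 277
  W = 251 + 4·(-28) − 39 + 6·277 = 1762
Change in W: 1762 − 514 = 1248

1248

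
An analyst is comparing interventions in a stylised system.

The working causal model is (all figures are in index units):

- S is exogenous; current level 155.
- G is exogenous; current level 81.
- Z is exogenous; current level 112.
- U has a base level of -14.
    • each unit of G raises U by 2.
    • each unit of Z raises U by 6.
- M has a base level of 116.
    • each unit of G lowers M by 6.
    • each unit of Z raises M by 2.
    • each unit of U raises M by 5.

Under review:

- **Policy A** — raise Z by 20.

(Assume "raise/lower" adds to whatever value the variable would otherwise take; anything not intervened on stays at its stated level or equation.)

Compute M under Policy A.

Policy A (Z + 20):
  G = 81
  Z = 112 + 20 = 132
  U = -14 + 2·81 + 6·132 = 940
  M = 116 − 6·81 + 2·132 + 5·940 = 4594

4594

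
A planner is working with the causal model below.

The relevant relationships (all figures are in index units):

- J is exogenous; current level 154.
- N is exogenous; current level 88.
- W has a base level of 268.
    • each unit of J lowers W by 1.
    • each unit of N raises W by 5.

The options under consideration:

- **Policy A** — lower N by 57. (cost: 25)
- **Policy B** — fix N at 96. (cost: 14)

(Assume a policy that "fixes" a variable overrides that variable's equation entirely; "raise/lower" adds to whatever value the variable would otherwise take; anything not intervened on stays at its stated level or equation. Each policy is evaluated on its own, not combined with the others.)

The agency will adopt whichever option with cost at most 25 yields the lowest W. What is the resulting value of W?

269

Policy A (N − 57):
  J = 154
  N = 88 − 57 = 31
  W = 268 − 154 + 5·31 = 269
Policy B (N := 96):
  J = 154
  N = 96
  W = 268 − 154 + 5·96 = 594
Comparing — Policy A: W=269, Policy B: W=594. Lowest is 269 (Policy A).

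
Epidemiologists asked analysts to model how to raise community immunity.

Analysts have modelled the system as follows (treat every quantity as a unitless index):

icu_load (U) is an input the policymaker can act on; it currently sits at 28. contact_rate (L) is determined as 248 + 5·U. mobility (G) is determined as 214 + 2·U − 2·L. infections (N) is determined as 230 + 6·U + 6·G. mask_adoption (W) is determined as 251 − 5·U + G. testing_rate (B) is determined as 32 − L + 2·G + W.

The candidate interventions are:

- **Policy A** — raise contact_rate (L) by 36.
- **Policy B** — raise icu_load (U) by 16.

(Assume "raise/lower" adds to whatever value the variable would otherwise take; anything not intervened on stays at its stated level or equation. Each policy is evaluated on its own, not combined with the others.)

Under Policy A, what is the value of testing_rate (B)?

-2015

Policy A (L + 36):
  U = 28
  L = 248 + 5·28 (+36 from intervention) = 424
  G = 214 + 2·28 − 2·424 = -578
  W = 251 − 5·28 + (-578) = -467
  B = 32 − 424 + 2·(-578) + (-467) = -2015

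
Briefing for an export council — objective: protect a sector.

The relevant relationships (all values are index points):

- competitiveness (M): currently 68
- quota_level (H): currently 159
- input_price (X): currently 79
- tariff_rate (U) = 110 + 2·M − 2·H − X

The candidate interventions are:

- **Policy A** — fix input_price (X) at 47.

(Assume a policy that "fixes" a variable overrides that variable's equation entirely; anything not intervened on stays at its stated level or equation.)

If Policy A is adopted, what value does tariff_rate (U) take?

Policy A (X := 47):
  M = 68
  H = 159
  X = 47
  U = 110 + 2·68 − 2·159 − 47 = -119

-119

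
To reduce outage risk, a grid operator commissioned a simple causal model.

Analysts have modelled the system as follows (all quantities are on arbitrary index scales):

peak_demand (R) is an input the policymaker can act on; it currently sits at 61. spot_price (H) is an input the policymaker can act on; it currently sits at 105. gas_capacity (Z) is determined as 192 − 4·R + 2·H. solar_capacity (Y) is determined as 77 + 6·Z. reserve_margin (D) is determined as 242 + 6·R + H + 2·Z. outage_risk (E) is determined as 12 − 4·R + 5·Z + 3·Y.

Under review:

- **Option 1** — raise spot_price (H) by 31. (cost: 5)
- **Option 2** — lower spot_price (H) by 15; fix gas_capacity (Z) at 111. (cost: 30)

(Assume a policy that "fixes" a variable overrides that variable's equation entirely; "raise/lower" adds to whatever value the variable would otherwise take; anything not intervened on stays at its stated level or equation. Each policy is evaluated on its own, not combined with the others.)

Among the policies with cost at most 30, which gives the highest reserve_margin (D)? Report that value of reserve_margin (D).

1184

Option 1 (H + 31):
  R = 61
  H = 105 + 31 = 136
  Z = 192 − 4·61 + 2·136 = 220
  D = 242 + 6·61 + 136 + 2·220 = 1184
Option 2 (H − 15, Z := 111):
  R = 61
  H = 105 − 15 = 90
  Z = 111
  D = 242 + 6·61 + 90 + 2·111 = 920
Comparing — Option 1: D=1184, Option 2: D=920. Highest is 1184 (Option 1).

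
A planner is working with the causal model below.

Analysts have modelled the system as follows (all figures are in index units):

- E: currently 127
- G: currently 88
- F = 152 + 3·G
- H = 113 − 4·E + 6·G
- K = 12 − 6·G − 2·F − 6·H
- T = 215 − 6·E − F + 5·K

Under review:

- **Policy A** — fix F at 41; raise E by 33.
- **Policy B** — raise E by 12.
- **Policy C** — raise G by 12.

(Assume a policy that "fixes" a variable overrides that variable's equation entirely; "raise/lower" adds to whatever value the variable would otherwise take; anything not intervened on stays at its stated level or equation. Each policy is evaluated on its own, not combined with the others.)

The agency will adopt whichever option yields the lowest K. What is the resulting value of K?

-2722

Policy A (F := 41, E + 33):
  E = 127 + 33 = 160
  G = 88
  F = 41
  H = 113 − 4·160 + 6·88 = 1
  K = 12 − 6·88 − 2·41 − 6·1 = -604
Policy B (E + 12):
  E = 127 + 12 = 139
  G = 88
  F = 152 + 3·88 = 416
  H = 113 − 4·139 + 6·88 = 85
  K = 12 − 6·88 − 2·416 − 6·85 = -1858
Policy C (G + 12):
  E = 127
  G = 88 + 12 = 100
  F = 152 + 3·100 = 452
  H = 113 − 4·127 + 6·100 = 205
  K = 12 − 6·100 − 2·452 − 6·205 = -2722
Comparing — Policy A: K=-604, Policy B: K=-1858, Policy C: K=-2722. Lowest is -2722 (Policy C).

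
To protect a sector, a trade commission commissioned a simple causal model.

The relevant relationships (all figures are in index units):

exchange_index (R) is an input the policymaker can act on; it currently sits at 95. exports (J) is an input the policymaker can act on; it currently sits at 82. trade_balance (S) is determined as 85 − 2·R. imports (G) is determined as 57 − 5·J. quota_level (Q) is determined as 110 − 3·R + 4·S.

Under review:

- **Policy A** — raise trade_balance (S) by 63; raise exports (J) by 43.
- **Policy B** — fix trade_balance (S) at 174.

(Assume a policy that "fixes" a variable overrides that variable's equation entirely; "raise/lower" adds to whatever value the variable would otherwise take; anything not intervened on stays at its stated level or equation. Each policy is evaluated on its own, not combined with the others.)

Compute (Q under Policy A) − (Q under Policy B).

Policy A (S + 63, J + 43):
  R = 95
  S = 85 − 2·95 (+63 from intervention) = -42
  Q = 110 − 3·95 + 4·(-42) = -343
Policy B (S := 174):
  R = 95
  S = 174
  Q = 110 − 3·95 + 4·174 = 521
Q: -343 − 521 = -864

-864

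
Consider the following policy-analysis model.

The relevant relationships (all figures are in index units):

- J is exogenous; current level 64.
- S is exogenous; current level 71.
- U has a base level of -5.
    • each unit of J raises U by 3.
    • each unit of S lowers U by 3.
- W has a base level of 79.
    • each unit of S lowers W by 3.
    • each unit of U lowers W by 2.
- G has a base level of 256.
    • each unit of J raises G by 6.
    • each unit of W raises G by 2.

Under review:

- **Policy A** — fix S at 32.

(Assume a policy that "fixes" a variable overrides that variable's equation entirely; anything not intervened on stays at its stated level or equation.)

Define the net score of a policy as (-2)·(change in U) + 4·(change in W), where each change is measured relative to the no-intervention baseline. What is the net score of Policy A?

Baseline:
  J = 64
  S = 71
  U = -5 + 3·64 − 3·71 = -26
  W = 79 − 3·71 − 2·(-26) = -82
Policy A (S := 32):
  J = 64
  S = 32
  U = -5 + 3·64 − 3·32 = 91
  W = 79 − 3·32 − 2·91 = -199
ΔU = 91 − (-26) = 117; ΔW = -199 − (-82) = -117
Score = (-2)·117 + 4·(-117) = -702

-702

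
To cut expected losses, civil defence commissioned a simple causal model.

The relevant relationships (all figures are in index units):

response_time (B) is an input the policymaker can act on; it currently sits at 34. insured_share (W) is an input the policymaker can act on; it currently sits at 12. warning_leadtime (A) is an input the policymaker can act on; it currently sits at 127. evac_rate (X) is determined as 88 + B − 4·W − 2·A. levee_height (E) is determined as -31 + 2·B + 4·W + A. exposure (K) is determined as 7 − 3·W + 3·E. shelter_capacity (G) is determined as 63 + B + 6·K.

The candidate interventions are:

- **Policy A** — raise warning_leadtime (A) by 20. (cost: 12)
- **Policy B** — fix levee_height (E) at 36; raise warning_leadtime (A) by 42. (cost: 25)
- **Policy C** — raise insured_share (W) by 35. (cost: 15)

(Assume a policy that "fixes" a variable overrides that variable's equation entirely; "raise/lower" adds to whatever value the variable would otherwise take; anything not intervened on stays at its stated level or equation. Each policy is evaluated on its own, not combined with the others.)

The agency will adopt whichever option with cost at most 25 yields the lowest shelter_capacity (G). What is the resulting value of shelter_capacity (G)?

571

Policy A (A + 20):
  B = 34
  W = 12
  A = 127 + 20 = 147
  E = -31 + 2·34 + 4·12 + 147 = 232
  K = 7 − 3·12 + 3·232 = 667
  G = 63 + 34 + 6·667 = 4099
Policy B (E := 36, A + 42):
  B = 34
  W = 12
  A = 127 + 42 = 169
  E = 36
  K = 7 − 3·12 + 3·36 = 79
  G = 63 + 34 + 6·79 = 571
Policy C (W + 35):
  B = 34
  W = 12 + 35 = 47
  A = 127
  E = -31 + 2·34 + 4·47 + 127 = 352
  K = 7 − 3·47 + 3·352 = 922
  G = 63 + 34 + 6·922 = 5629
Comparing — Policy A: G=4099, Policy B: G=571, Policy C: G=5629. Lowest is 571 (Policy B).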